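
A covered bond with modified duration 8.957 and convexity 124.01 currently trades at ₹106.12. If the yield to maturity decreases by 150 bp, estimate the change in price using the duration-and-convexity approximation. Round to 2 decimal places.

Duration effect: -D_mod·Δy = -8.957 × (-0.015) = +0.134355
Convexity effect: ½·C·(Δy)² = 0.5 × 124.01 × (-0.015)² = +0.013951125
ΔP/P ≈ +0.134355 + 0.013951125 = +0.148306125
ΔP ≈ 106.12 × (+0.148306125) = +15.738245985.

+₹15.74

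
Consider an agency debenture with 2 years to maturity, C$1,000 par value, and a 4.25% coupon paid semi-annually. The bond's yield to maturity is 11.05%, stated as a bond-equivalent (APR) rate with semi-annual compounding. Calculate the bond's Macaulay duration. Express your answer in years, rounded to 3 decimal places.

Periodic yield y = 0.05525. Discount each cash flow and weight by its period:
  t   CF        PV=CF/(1+0.05525)^t    t·PV
  1        21.25        20.1374        20.1374
  2        21.25        19.0831        38.1661
  3        21.25        18.0839        54.2518
  4     1,021.25       823.5892     3,294.3567
  Σ                    880.8936     3,406.9120
Price P = Σ PV = 880.8936.
Macaulay duration = Σ(t·PV) / P = 3,406.9120 / 880.8936 = 3.86756 half-year periods.
In years: 3.86756 / 2 = 1.93378 years.

1.934 years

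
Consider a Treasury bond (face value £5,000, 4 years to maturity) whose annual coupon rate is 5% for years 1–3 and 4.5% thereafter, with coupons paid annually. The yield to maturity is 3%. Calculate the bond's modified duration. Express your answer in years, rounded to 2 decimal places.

3.62 years

Periodic yield y = 0.03. First find Macaulay duration:
  t   CF        PV=CF/(1+0.03)^t    t·PV
  1       250.00       242.7184       242.7184
  2       250.00       235.6490       471.2980
  3       250.00       228.7854       686.3562
  4     5,225.00     4,642.3448    18,569.3793
  Σ                  5,349.4977    19,969.7519
P = 5,349.4977; Macaulay duration = 19,969.7519 / 5,349.4977 = 3.73301 years.
Modified duration = D_Mac / (1 + y) = 3.73301 / 1.03 = 3.62429 years.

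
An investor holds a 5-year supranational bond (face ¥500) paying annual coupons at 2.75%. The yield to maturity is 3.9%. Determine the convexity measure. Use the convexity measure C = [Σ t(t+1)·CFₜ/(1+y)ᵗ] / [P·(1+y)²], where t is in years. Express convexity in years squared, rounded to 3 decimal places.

With y = 0.039:
  t   CF        PV=CF/(1+0.039)^t    t·PV        t(t+1)·PV
  1        13.75        13.2339        13.2339          26.4678
  2        13.75        12.7371        25.4743          76.4228
  3        13.75        12.2590        36.7771         147.1083
  4        13.75        11.7989        47.1955         235.9774
  5       513.75       424.3010     2,121.5052      12,729.0312
  Σ                    474.3300     2,244.1859      13,215.0076
P = 474.3300.
Convexity = Σ t(t+1)·PV / [P·(1+y)²] = 13,215.0076 / (474.3300 × 1.079521) = 25.80808.

25.808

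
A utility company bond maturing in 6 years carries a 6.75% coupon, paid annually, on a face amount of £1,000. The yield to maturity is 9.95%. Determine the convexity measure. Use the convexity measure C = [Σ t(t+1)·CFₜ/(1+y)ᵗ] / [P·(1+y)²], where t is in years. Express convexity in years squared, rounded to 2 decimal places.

With y = 0.0995:
  t   CF        PV=CF/(1+0.0995)^t    t·PV        t(t+1)·PV
  1        67.50        61.3915        61.3915         122.7831
  2        67.50        55.8359       111.6717         335.0152
  3        67.50        50.7830       152.3489         609.3956
  4        67.50        46.1873       184.7493         923.7466
  5        67.50        42.0076       210.0379       1,260.2272
  6     1,067.50       604.2219     3,625.3316      25,377.3209
  Σ                    860.4272     4,345.5309      28,628.4886
P = 860.4272.
Convexity = Σ t(t+1)·PV / [P·(1+y)²] = 28,628.4886 / (860.4272 × 1.208900) = 27.52288.

27.52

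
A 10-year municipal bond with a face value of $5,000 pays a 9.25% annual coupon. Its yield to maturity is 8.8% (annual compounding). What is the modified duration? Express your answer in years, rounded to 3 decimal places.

Periodic yield y = 0.088. First find Macaulay duration:
  t   CF        PV=CF/(1+0.088)^t    t·PV
  1       462.50       425.0919       425.0919
  2       462.50       390.7095       781.4190
  3       462.50       359.1080     1,077.3239
  4       462.50       330.0625     1,320.2499
  5       462.50       303.3662     1,516.8312
  6       462.50       278.8293     1,672.9756
  7       462.50       256.2769     1,793.9383
  8       462.50       235.5486     1,884.3890
  9       462.50       216.4969     1,948.4721
  10    5,462.50     2,350.1874    23,501.8742
  Σ                  5,145.6772    35,922.5651
P = 5,145.6772; Macaulay duration = 35,922.5651 / 5,145.6772 = 6.98112 years.
Modified duration = D_Mac / (1 + y) = 6.98112 / 1.088 = 6.41647 years.

6.416 years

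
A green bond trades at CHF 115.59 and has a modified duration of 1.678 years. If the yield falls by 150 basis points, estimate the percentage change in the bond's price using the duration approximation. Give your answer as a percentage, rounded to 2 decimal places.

Duration approximation: ΔP/P ≈ -D_mod · Δy = -1.678 × (-0.015) = +0.025170.
As a percentage: +2.5170%.

+2.52%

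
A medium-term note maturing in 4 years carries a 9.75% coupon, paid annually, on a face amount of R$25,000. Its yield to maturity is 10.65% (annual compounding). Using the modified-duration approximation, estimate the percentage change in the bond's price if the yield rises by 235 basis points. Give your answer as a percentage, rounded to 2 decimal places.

Periodic yield y = 0.1065. Modified duration first:
  t   CF        PV=CF/(1+0.1065)^t    t·PV
  1     2,437.50     2,202.8920     2,202.8920
  2     2,437.50     1,990.8649     3,981.7298
  3     2,437.50     1,799.2453     5,397.7358
  4    27,437.50    18,303.6990    73,214.7959
  Σ                 24,296.7011    84,797.1535
P = 24,296.7011; D_Mac = 3.49007 yrs; D_mod = 3.49007/(1+0.1065) = 3.15415 yrs.
ΔP/P ≈ -D_mod · Δy = -3.15415 × (+0.0235) = -0.074123 = -7.4123%.

-7.41%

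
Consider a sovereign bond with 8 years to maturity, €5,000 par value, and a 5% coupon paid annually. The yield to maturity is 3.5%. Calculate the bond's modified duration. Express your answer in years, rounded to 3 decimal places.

6.622 years

Periodic yield y = 0.035. First find Macaulay duration:
  t   CF        PV=CF/(1+0.035)^t    t·PV
  1       250.00       241.5459       241.5459
  2       250.00       233.3777       466.7554
  3       250.00       225.4857       676.4570
  4       250.00       217.8606       871.4422
  5       250.00       210.4933     1,052.4665
  6       250.00       203.3752     1,220.2510
  7       250.00       196.4977     1,375.4842
  8     5,250.00     3,986.9107    31,895.2854
  Σ                  5,515.5467    37,799.6875
P = 5,515.5467; Macaulay duration = 37,799.6875 / 5,515.5467 = 6.85330 years.
Modified duration = D_Mac / (1 + y) = 6.85330 / 1.035 = 6.62154 years.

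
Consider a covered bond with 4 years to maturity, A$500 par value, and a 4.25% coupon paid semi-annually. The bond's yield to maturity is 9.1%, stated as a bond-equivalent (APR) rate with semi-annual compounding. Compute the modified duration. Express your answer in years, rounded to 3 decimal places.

3.529 years

Periodic yield y = 0.0455. First find Macaulay duration:
  t   CF        PV=CF/(1+0.0455)^t    t·PV
  1       10.625        10.1626        10.1626
  2       10.625         9.7203        19.4407
  3       10.625         9.2973        27.8919
  4       10.625         8.8927        35.5707
  5       10.625         8.5057        42.5284
  6       10.625         8.1355        48.8131
  7       10.625         7.7815        54.4702
  8      510.625       357.6925     2,861.5396
  Σ                    420.1880     3,100.4171
P = 420.1880; Macaulay duration = 3,100.4171 / 420.1880 = 7.37864 half-year periods = 3.68932 years.
Modified duration = D_Mac / (1 + y) = 3.68932 / 1.0455 = 3.52876 years.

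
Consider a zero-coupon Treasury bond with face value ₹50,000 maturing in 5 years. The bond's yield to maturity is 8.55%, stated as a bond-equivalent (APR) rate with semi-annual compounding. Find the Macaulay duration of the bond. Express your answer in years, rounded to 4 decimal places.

A zero-coupon bond has a single cash flow at maturity, so its Macaulay duration equals its maturity: 5 years.
(Equivalently: 10 semi-annual periods ÷ 2 = 5 years.)

5.0000 years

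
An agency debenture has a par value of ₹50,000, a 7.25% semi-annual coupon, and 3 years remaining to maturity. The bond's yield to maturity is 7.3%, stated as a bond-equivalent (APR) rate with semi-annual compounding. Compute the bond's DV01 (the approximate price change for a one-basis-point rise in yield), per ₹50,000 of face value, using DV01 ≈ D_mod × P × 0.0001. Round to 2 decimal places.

₹13.25

Periodic yield y = 0.0365.
  t   CF        PV=CF/(1+0.0365)^t    t·PV
  1     1,812.50     1,748.6734     1,748.6734
  2     1,812.50     1,687.0945     3,374.1889
  3     1,812.50     1,627.6840     4,883.0520
  4     1,812.50     1,570.3657     6,281.4626
  5     1,812.50     1,515.0658     7,575.3288
  6    51,812.50    41,784.8367   250,709.0202
  Σ                 49,933.7200   274,571.7261
P = 49,933.7200; D_Mac = 5.49872 half-year periods = 2.74936 yrs; D_mod = 2.65254 yrs.
DV01 ≈ 2.65254 × 49,933.7200 × 0.0001 = 13.245139.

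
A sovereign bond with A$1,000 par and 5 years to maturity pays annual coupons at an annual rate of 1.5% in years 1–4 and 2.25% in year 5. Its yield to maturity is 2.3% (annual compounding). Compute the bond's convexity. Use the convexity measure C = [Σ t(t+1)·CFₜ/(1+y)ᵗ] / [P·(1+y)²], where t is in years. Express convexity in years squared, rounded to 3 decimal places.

With y = 0.023:
  t   CF        PV=CF/(1+0.023)^t    t·PV        t(t+1)·PV
  1        15.00        14.6628        14.6628          29.3255
  2        15.00        14.3331        28.6662          85.9986
  3        15.00        14.0108        42.0325         168.1302
  4        15.00        13.6958        54.7834         273.9168
  5     1,022.50       912.6098     4,563.0492      27,378.2953
  Σ                    969.3124     4,703.1941      27,935.6663
P = 969.3124.
Convexity = Σ t(t+1)·PV / [P·(1+y)²] = 27,935.6663 / (969.3124 × 1.046529) = 27.53874.

27.539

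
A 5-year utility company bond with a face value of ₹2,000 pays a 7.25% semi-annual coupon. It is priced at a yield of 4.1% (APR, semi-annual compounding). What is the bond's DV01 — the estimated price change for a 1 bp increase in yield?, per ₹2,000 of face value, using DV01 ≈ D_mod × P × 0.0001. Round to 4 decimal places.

₹0.9696

Periodic yield y = 0.0205.
  t   CF        PV=CF/(1+0.0205)^t    t·PV
  1        72.50        71.0436        71.0436
  2        72.50        69.6165       139.2329
  3        72.50        68.2180       204.6540
  4        72.50        66.8476       267.3905
  5        72.50        65.5048       327.5239
  6        72.50        64.1889       385.1334
  7        72.50        62.8995       440.2962
  8        72.50        61.6359       493.0874
  9        72.50        60.3978       543.5800
  10    2,072.50     1,691.8601    16,918.6010
  Σ                  2,282.2126    19,790.5430
P = 2,282.2126; D_Mac = 8.67165 half-year periods = 4.33582 yrs; D_mod = 4.24872 yrs.
DV01 ≈ 4.24872 × 2,282.2126 × 0.0001 = 0.969649.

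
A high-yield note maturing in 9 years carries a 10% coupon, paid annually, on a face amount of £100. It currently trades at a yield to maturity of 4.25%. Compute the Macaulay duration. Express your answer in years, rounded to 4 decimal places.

Periodic yield y = 0.0425. Discount each cash flow and weight by its year:
  t   CF        PV=CF/(1+0.0425)^t    t·PV
  1        10.00         9.5923         9.5923
  2        10.00         9.2013        18.4025
  3        10.00         8.8262        26.4785
  4        10.00         8.4663        33.8654
  5        10.00         8.1212        40.6060
  6        10.00         7.7901        46.7407
  7        10.00         7.4725        52.3077
  8        10.00         7.1679        57.3431
  9       110.00        75.6324       680.6920
  Σ                    142.2703       966.0281
Price P = Σ PV = 142.2703.
Macaulay duration = Σ(t·PV) / P = 966.0281 / 142.2703 = 6.79009 years.

6.7901 years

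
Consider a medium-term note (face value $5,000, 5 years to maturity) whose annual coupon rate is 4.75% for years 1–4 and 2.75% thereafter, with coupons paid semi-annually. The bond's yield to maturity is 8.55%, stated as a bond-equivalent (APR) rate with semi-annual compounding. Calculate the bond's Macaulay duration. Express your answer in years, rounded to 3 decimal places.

4.453 years

Periodic yield y = 0.04275. Discount each cash flow and weight by its period:
  t   CF        PV=CF/(1+0.04275)^t    t·PV
  1       118.75       113.8816       113.8816
  2       118.75       109.2127       218.4254
  3       118.75       104.7353       314.2059
  4       118.75       100.4414       401.7657
  5       118.75        96.3236       481.6179
  6       118.75        92.3746       554.2474
  7       118.75        88.5875       620.1122
  8       118.75        84.9556       679.6448
  9        68.75        47.1684       424.5154
  10    5,068.75     3,335.0234    33,350.2341
  Σ                  4,172.7040    37,158.6503
Price P = Σ PV = 4,172.7040.
Macaulay duration = Σ(t·PV) / P = 37,158.6503 / 4,172.7040 = 8.90517 half-year periods.
In years: 8.90517 / 2 = 4.45259 years.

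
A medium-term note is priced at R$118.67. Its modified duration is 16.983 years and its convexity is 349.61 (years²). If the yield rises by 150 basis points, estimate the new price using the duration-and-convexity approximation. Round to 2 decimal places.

Duration effect: -D_mod·Δy = -16.983 × (+0.015) = -0.254745
Convexity effect: ½·C·(Δy)² = 0.5 × 349.61 × (0.015)² = +0.039331125
ΔP/P ≈ -0.254745 + 0.039331125 = -0.215413875
New price ≈ 118.67 × (1 - 0.215413875) = 93.10683545375.

R$93.11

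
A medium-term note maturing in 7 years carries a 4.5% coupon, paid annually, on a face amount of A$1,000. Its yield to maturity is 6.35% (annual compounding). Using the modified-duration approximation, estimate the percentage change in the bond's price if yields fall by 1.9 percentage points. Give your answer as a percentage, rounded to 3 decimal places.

Periodic yield y = 0.0635. Modified duration first:
  t   CF        PV=CF/(1+0.0635)^t    t·PV
  1        45.00        42.3131        42.3131
  2        45.00        39.7867        79.5733
  3        45.00        37.4111       112.2332
  4        45.00        35.1773       140.7092
  5        45.00        33.0769       165.3846
  6        45.00        31.1019       186.6117
  7     1,045.00       679.1314     4,753.9200
  Σ                    897.9984     5,480.7451
P = 897.9984; D_Mac = 6.10329 yrs; D_mod = 6.10329/(1+0.0635) = 5.73887 yrs.
ΔP/P ≈ -D_mod · Δy = -5.73887 × (-0.019) = +0.109039 = +10.9039%.

+10.904%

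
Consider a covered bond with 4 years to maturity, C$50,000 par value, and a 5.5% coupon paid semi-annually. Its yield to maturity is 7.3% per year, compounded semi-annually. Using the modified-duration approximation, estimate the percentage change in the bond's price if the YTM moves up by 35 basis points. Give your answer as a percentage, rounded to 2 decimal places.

Periodic yield y = 0.0365. Modified duration first:
  t   CF        PV=CF/(1+0.0365)^t    t·PV
  1     1,375.00     1,326.5798     1,326.5798
  2     1,375.00     1,279.8648     2,559.7295
  3     1,375.00     1,234.7948     3,704.3843
  4     1,375.00     1,191.3119     4,765.2475
  5     1,375.00     1,149.3602     5,746.8012
  6     1,375.00     1,108.8859     6,653.3154
  7     1,375.00     1,069.8369     7,488.8580
  8    51,375.00    38,565.3594   308,522.8755
  Σ                 46,925.9937   340,767.7912
P = 46,925.9937; D_Mac = 7.26181 half-year periods = 3.63091 yrs; D_mod = 3.63091/(1+0.0365) = 3.50305 yrs.
ΔP/P ≈ -D_mod · Δy = -3.50305 × (+0.0035) = -0.012261 = -1.2261%.

-1.23%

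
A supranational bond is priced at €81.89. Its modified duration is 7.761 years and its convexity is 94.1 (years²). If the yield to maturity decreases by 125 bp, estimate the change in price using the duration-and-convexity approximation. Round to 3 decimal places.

Duration effect: -D_mod·Δy = -7.761 × (-0.0125) = +0.0970125
Convexity effect: ½·C·(Δy)² = 0.5 × 94.1 × (-0.0125)² = +0.0073515625
ΔP/P ≈ +0.0970125 + 0.0073515625 = +0.1043640625
ΔP ≈ 81.89 × (+0.1043640625) = +8.546373078125.

+€8.546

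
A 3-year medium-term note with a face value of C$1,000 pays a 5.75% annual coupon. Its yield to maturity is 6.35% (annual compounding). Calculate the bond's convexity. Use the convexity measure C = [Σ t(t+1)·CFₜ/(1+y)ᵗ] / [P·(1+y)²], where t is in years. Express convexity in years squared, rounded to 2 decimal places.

With y = 0.0635:
  t   CF        PV=CF/(1+0.0635)^t    t·PV        t(t+1)·PV
  1        57.50        54.0668        54.0668         108.1335
  2        57.50        50.8385       101.6770         305.0311
  3     1,057.50       879.1599     2,637.4798      10,549.9193
  Σ                    984.0652     2,793.2236      10,963.0840
P = 984.0652.
Convexity = Σ t(t+1)·PV / [P·(1+y)²] = 10,963.0840 / (984.0652 × 1.131032) = 9.84995.

9.85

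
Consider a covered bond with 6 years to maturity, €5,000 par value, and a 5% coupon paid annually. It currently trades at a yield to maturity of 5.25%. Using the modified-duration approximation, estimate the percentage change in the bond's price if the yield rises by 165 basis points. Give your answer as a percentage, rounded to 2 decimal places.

-8.35%

Periodic yield y = 0.0525. Modified duration first:
  t   CF        PV=CF/(1+0.0525)^t    t·PV
  1       250.00       237.5297       237.5297
  2       250.00       225.6814       451.3628
  3       250.00       214.4241       643.2724
  4       250.00       203.7284       814.9136
  5       250.00       193.5662       967.8309
  6     5,250.00     3,862.1281    23,172.7687
  Σ                  4,937.0580    26,287.6782
P = 4,937.0580; D_Mac = 5.32456 yrs; D_mod = 5.32456/(1+0.0525) = 5.05897 yrs.
ΔP/P ≈ -D_mod · Δy = -5.05897 × (+0.0165) = -0.083473 = -8.3473%.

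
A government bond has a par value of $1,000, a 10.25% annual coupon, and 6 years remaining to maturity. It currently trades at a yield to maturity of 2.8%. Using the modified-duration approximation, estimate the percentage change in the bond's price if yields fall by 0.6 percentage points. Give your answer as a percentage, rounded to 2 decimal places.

Periodic yield y = 0.028. Modified duration first:
  t   CF        PV=CF/(1+0.028)^t    t·PV
  1       102.50        99.7082        99.7082
  2       102.50        96.9924       193.9848
  3       102.50        94.3506       283.0517
  4       102.50        91.7807       367.1228
  5       102.50        89.2808       446.4042
  6     1,102.50       934.1571     5,604.9425
  Σ                  1,406.2698     6,995.2142
P = 1,406.2698; D_Mac = 4.97430 yrs; D_mod = 4.97430/(1+0.028) = 4.83882 yrs.
ΔP/P ≈ -D_mod · Δy = -4.83882 × (-0.006) = +0.029033 = +2.9033%.

+2.90%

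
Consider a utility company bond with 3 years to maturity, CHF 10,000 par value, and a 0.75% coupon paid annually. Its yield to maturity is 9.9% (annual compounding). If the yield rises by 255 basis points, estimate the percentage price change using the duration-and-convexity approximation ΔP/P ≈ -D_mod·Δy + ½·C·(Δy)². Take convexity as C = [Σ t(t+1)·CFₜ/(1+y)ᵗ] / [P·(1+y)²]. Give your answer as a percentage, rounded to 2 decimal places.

-6.58%

With y = 0.099:
  t   CF        PV=CF/(1+0.099)^t    t·PV        t(t+1)·PV
  1        75.00        68.2439        68.2439         136.4877
  2        75.00        62.0963       124.1926         372.5779
  3    10,075.00     7,590.1783    22,770.5349      91,082.1395
  Σ                  7,720.5185    22,962.9714      91,591.2052
P = 7,720.5185; D_Mac = 2.97428 yrs; D_mod = 2.70635 yrs; C = 9.82227.
Duration effect: -2.70635 × (+0.0255) = -0.069012
Convexity effect: 0.5 × 9.82227 × (0.0255)² = +0.0031935
ΔP/P ≈ -0.069012 + 0.0031935 = -0.065818 = -6.5818%.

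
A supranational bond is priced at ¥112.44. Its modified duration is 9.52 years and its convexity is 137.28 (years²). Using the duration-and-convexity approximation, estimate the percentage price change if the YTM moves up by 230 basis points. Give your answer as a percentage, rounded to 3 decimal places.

Duration effect: -D_mod·Δy = -9.52 × (+0.023) = -0.218960
Convexity effect: ½·C·(Δy)² = 0.5 × 137.28 × (0.023)² = +0.03631056
ΔP/P ≈ -0.218960 + 0.03631056 = -0.18264944
= -18.264944%.

-18.265%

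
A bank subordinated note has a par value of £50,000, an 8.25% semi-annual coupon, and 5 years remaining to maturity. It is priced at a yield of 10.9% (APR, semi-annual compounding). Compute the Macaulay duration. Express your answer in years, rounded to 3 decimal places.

Periodic yield y = 0.0545. Discount each cash flow and weight by its period:
  t   CF        PV=CF/(1+0.0545)^t    t·PV
  1     2,062.50     1,955.9033     1,955.9033
  2     2,062.50     1,854.8158     3,709.6316
  3     2,062.50     1,758.9529     5,276.8586
  4     2,062.50     1,668.0445     6,672.1778
  5     2,062.50     1,581.8345     7,909.1724
  6     2,062.50     1,500.0801     9,000.4807
  7     2,062.50     1,422.5511     9,957.8575
  8     2,062.50     1,349.0290    10,792.2320
  9     2,062.50     1,279.3068    11,513.7610
  10   52,062.50    30,623.8069   306,238.0693
  Σ                 44,994.3248   373,026.1441
Price P = Σ PV = 44,994.3248.
Macaulay duration = Σ(t·PV) / P = 373,026.1441 / 44,994.3248 = 8.29052 half-year periods.
In years: 8.29052 / 2 = 4.14526 years.

4.145 years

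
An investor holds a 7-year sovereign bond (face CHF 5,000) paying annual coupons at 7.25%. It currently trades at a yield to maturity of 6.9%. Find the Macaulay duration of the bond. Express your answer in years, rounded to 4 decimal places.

Periodic yield y = 0.069. Discount each cash flow and weight by its year:
  t   CF        PV=CF/(1+0.069)^t    t·PV
  1       362.50       339.1020       339.1020
  2       362.50       317.2142       634.4284
  3       362.50       296.7392       890.2175
  4       362.50       277.5858     1,110.3431
  5       362.50       259.6686     1,298.3431
  6       362.50       242.9080     1,457.4479
  7     5,362.50     3,361.4246    23,529.9719
  Σ                  5,094.6423    29,259.8539
Price P = Σ PV = 5,094.6423.
Macaulay duration = Σ(t·PV) / P = 29,259.8539 / 5,094.6423 = 5.74326 years.

5.7433 years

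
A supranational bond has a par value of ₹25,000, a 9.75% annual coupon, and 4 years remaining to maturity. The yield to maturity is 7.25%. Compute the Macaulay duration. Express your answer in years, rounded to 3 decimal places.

3.519 years

Periodic yield y = 0.0725. Discount each cash flow and weight by its year:
  t   CF        PV=CF/(1+0.0725)^t    t·PV
  1     2,437.50     2,272.7273     2,272.7273
  2     2,437.50     2,119.0930     4,238.1861
  3     2,437.50     1,975.8443     5,927.5329
  4    27,437.50    20,737.4492    82,949.7966
  Σ                 27,105.1138    95,388.2429
Price P = Σ PV = 27,105.1138.
Macaulay duration = Σ(t·PV) / P = 95,388.2429 / 27,105.1138 = 3.51920 years.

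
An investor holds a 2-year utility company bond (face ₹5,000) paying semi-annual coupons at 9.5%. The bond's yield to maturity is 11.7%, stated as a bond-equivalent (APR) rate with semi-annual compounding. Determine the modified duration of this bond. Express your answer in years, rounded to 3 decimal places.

1.762 years

Periodic yield y = 0.0585. First find Macaulay duration:
  t   CF        PV=CF/(1+0.0585)^t    t·PV
  1       237.50       224.3741       224.3741
  2       237.50       211.9737       423.9473
  3       237.50       200.2585       600.7756
  4     5,237.50     4,172.1565    16,688.6258
  Σ                  4,808.7628    17,937.7229
P = 4,808.7628; Macaulay duration = 17,937.7229 / 4,808.7628 = 3.73022 half-year periods = 1.86511 years.
Modified duration = D_Mac / (1 + y) = 1.86511 / 1.0585 = 1.76203 years.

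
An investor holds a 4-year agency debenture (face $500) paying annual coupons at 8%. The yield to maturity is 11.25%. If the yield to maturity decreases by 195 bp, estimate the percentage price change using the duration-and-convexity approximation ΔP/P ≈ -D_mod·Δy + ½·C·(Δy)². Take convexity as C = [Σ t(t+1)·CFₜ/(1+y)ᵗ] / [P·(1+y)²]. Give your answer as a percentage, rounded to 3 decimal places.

+6.488%

With y = 0.1125:
  t   CF        PV=CF/(1+0.1125)^t    t·PV        t(t+1)·PV
  1        40.00        35.9551        35.9551          71.9101
  2        40.00        32.3192        64.6383         193.9149
  3        40.00        29.0509        87.1528         348.6111
  4       540.00       352.5281     1,410.1122       7,050.5610
  Σ                    449.8532     1,597.8583       7,664.9971
P = 449.8532; D_Mac = 3.55196 yrs; D_mod = 3.19277 yrs; C = 13.76706.
Duration effect: -3.19277 × (-0.0195) = +0.062259
Convexity effect: 0.5 × 13.76706 × (-0.0195)² = +0.0026175
ΔP/P ≈ +0.062259 + 0.0026175 = +0.064876 = +6.4876%.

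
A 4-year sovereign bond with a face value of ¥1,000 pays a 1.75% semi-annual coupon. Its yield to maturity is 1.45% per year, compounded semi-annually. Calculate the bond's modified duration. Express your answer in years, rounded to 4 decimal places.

Periodic yield y = 0.00725. First find Macaulay duration:
  t   CF        PV=CF/(1+0.00725)^t    t·PV
  1         8.75         8.6870         8.6870
  2         8.75         8.6245        17.2490
  3         8.75         8.5624        25.6872
  4         8.75         8.5008        34.0031
  5         8.75         8.4396        42.1980
  6         8.75         8.3788        50.2731
  7         8.75         8.3185        58.2298
  8     1,008.75       952.1061     7,616.8487
  Σ                  1,011.6178     7,853.1759
P = 1,011.6178; Macaulay duration = 7,853.1759 / 1,011.6178 = 7.76299 half-year periods = 3.88149 years.
Modified duration = D_Mac / (1 + y) = 3.88149 / 1.00725 = 3.85356 years.

3.8536 years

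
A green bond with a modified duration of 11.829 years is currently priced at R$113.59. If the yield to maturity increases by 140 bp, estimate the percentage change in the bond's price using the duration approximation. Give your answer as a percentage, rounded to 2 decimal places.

Duration approximation: ΔP/P ≈ -D_mod · Δy = -11.829 × (+0.014) = -0.165606.
As a percentage: -16.5606%.

-16.56%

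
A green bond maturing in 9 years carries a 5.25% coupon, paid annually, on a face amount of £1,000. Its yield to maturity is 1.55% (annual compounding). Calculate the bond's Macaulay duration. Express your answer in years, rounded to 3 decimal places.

7.627 years

Periodic yield y = 0.0155. Discount each cash flow and weight by its year:
  t   CF        PV=CF/(1+0.0155)^t    t·PV
  1        52.50        51.6987        51.6987
  2        52.50        50.9096       101.8191
  3        52.50        50.1325       150.3976
  4        52.50        49.3673       197.4693
  5        52.50        48.6138       243.0691
  6        52.50        47.8718       287.2308
  7        52.50        47.1411       329.9878
  8        52.50        46.4216       371.3726
  9     1,052.50       916.4373     8,247.9357
  Σ                  1,308.5937     9,980.9805
Price P = Σ PV = 1,308.5937.
Macaulay duration = Σ(t·PV) / P = 9,980.9805 / 1,308.5937 = 7.62726 years.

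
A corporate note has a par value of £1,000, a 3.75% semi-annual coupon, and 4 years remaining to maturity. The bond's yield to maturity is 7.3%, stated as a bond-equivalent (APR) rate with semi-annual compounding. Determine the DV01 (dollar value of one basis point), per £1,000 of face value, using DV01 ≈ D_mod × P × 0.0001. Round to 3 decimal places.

£0.316

Periodic yield y = 0.0365.
  t   CF        PV=CF/(1+0.0365)^t    t·PV
  1        18.75        18.0897        18.0897
  2        18.75        17.4527        34.9054
  3        18.75        16.8381        50.5143
  4        18.75        16.2452        64.9806
  5        18.75        15.6731        78.3655
  6        18.75        15.1212        90.7270
  7        18.75        14.5887       102.1208
  8     1,018.75       764.7389     6,117.9110
  Σ                    878.7475     6,557.6144
P = 878.7475; D_Mac = 7.46246 half-year periods = 3.73123 yrs; D_mod = 3.59983 yrs.
DV01 ≈ 3.59983 × 878.7475 × 0.0001 = 0.316335.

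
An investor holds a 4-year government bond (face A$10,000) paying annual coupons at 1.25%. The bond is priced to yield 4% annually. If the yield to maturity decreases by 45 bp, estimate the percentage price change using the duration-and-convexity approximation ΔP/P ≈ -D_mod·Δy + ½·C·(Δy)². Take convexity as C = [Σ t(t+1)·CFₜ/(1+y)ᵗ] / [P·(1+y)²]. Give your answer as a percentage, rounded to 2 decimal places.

+1.72%

With y = 0.04:
  t   CF        PV=CF/(1+0.04)^t    t·PV        t(t+1)·PV
  1       125.00       120.1923       120.1923         240.3846
  2       125.00       115.5695       231.1391         693.4172
  3       125.00       111.1245       333.3736       1,333.4945
  4    10,125.00     8,654.8924    34,619.5697     173,097.8487
  Σ                  9,001.7788    35,304.2747     175,365.1450
P = 9,001.7788; D_Mac = 3.92192 yrs; D_mod = 3.77108 yrs; C = 18.01143.
Duration effect: -3.77108 × (-0.0045) = +0.016970
Convexity effect: 0.5 × 18.01143 × (-0.0045)² = +0.0001824
ΔP/P ≈ +0.016970 + 0.0001824 = +0.017152 = +1.7152%.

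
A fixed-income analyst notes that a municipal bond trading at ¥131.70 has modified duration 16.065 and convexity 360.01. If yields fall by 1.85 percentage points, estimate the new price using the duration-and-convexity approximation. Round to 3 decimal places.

¥178.955

Duration effect: -D_mod·Δy = -16.065 × (-0.0185) = +0.2972025
Convexity effect: ½·C·(Δy)² = 0.5 × 360.01 × (-0.0185)² = +0.06160671125
ΔP/P ≈ +0.2972025 + 0.06160671125 = +0.35880921125
New price ≈ 131.70 × (1 + 0.35880921125) = 178.955173121625.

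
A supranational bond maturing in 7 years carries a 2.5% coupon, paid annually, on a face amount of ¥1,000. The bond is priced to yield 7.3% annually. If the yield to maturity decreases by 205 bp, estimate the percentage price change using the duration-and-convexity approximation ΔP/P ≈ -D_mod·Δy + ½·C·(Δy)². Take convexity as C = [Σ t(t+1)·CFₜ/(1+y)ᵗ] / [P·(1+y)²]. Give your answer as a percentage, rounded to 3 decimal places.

+13.160%

With y = 0.073:
  t   CF        PV=CF/(1+0.073)^t    t·PV        t(t+1)·PV
  1        25.00        23.2992        23.2992          46.5983
  2        25.00        21.7140        43.4281         130.2842
  3        25.00        20.2368        60.7103         242.8410
  4        25.00        18.8600        75.4399         377.1995
  5        25.00        17.5769        87.8843         527.3059
  6        25.00        16.3810        98.2863         688.0040
  7     1,025.00       625.9301     4,381.5104      35,052.0836
  Σ                    743.9979     4,770.5585      37,064.3166
P = 743.9979; D_Mac = 6.41206 yrs; D_mod = 5.97582 yrs; C = 43.26980.
Duration effect: -5.97582 × (-0.0205) = +0.122504
Convexity effect: 0.5 × 43.26980 × (-0.0205)² = +0.0090921
ΔP/P ≈ +0.122504 + 0.0090921 = +0.131596 = +13.1596%.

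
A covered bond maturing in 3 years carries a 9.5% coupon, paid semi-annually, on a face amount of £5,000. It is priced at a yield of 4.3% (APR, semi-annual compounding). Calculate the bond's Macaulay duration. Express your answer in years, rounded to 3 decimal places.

2.704 years

Periodic yield y = 0.0215. Discount each cash flow and weight by its period:
  t   CF        PV=CF/(1+0.0215)^t    t·PV
  1       237.50       232.5012       232.5012
  2       237.50       227.6077       455.2153
  3       237.50       222.8171       668.4513
  4       237.50       218.1274       872.5094
  5       237.50       213.5363     1,067.6816
  6     5,237.50     4,609.9245    27,659.5468
  Σ                  5,724.5141    30,955.9057
Price P = Σ PV = 5,724.5141.
Macaulay duration = Σ(t·PV) / P = 30,955.9057 / 5,724.5141 = 5.40760 half-year periods.
In years: 5.40760 / 2 = 2.70380 years.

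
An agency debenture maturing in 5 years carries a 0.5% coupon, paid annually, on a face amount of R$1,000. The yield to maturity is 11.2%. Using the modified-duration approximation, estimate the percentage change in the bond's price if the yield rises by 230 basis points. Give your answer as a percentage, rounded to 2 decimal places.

-10.20%

Periodic yield y = 0.112. Modified duration first:
  t   CF        PV=CF/(1+0.112)^t    t·PV
  1         5.00         4.4964         4.4964
  2         5.00         4.0435         8.0871
  3         5.00         3.6363        10.9088
  4         5.00         3.2700        13.0801
  5     1,005.00       591.0744     2,955.3718
  Σ                    606.5206     2,991.9442
P = 606.5206; D_Mac = 4.93296 yrs; D_mod = 4.93296/(1+0.112) = 4.43612 yrs.
ΔP/P ≈ -D_mod · Δy = -4.43612 × (+0.023) = -0.102031 = -10.2031%.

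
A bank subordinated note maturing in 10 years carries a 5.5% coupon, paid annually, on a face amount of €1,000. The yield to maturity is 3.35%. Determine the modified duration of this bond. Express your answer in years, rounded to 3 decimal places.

Periodic yield y = 0.0335. First find Macaulay duration:
  t   CF        PV=CF/(1+0.0335)^t    t·PV
  1        55.00        53.2172        53.2172
  2        55.00        51.4922       102.9845
  3        55.00        49.8232       149.4695
  4        55.00        48.2082       192.8327
  5        55.00        46.6456       233.2278
  6        55.00        45.1336       270.8015
  7        55.00        43.6706       305.6943
  8        55.00        42.2551       338.0406
  9        55.00        40.8854       367.9687
  10    1,055.00       758.8355     7,588.3552
  Σ                  1,180.1666     9,602.5919
P = 1,180.1666; Macaulay duration = 9,602.5919 / 1,180.1666 = 8.13664 years.
Modified duration = D_Mac / (1 + y) = 8.13664 / 1.0335 = 7.87290 years.

7.873 years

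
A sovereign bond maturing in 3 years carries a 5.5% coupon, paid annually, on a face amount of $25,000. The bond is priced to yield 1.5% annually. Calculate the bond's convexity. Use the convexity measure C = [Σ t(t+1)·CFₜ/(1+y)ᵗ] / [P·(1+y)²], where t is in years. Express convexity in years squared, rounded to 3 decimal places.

With y = 0.015:
  t   CF        PV=CF/(1+0.015)^t    t·PV        t(t+1)·PV
  1     1,375.00     1,354.6798     1,354.6798       2,709.3596
  2     1,375.00     1,334.6599     2,669.3198       8,007.9594
  3    26,375.00    25,222.8607    75,668.5821     302,674.3285
  Σ                 27,912.2004    79,692.5817     313,391.6476
P = 27,912.2004.
Convexity = Σ t(t+1)·PV / [P·(1+y)²] = 313,391.6476 / (27,912.2004 × 1.030225) = 10.89836.

10.898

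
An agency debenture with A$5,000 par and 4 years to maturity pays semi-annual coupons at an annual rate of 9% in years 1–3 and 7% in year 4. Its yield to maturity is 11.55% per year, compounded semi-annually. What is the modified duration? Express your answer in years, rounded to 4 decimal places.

Periodic yield y = 0.05775. First find Macaulay duration:
  t   CF        PV=CF/(1+0.05775)^t    t·PV
  1       225.00       212.7157       212.7157
  2       225.00       201.1020       402.2041
  3       225.00       190.1225       570.3674
  4       225.00       179.7423       718.9693
  5       225.00       169.9289       849.6447
  6       225.00       160.6513       963.9080
  7       175.00       118.1291       826.9035
  8     5,175.00     3,302.5248    26,420.1981
  Σ                  4,534.9166    30,964.9107
P = 4,534.9166; Macaulay duration = 30,964.9107 / 4,534.9166 = 6.82811 half-year periods = 3.41406 years.
Modified duration = D_Mac / (1 + y) = 3.41406 / 1.05775 = 3.22766 years.

3.2277 years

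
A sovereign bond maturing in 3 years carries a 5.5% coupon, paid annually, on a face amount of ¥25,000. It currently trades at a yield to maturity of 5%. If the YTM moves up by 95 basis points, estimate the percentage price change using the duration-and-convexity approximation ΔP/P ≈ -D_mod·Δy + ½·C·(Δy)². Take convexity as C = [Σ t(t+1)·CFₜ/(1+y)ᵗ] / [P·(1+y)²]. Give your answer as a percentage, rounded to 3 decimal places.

-2.530%

With y = 0.05:
  t   CF        PV=CF/(1+0.05)^t    t·PV        t(t+1)·PV
  1     1,375.00     1,309.5238     1,309.5238       2,619.0476
  2     1,375.00     1,247.1655     2,494.3311       7,482.9932
  3    26,375.00    22,783.7167    68,351.1500     273,404.5999
  Σ                 25,340.4060    72,155.0049     283,506.6408
P = 25,340.4060; D_Mac = 2.84743 yrs; D_mod = 2.71184 yrs; C = 10.14778.
Duration effect: -2.71184 × (+0.0095) = -0.025762
Convexity effect: 0.5 × 10.14778 × (0.0095)² = +0.0004579
ΔP/P ≈ -0.025762 + 0.0004579 = -0.025305 = -2.5305%.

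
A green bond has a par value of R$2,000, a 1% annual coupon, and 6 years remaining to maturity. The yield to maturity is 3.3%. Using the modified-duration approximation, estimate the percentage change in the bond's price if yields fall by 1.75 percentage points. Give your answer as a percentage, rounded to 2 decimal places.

+9.90%

Periodic yield y = 0.033. Modified duration first:
  t   CF        PV=CF/(1+0.033)^t    t·PV
  1        20.00        19.3611        19.3611
  2        20.00        18.7426        37.4852
  3        20.00        18.1438        54.4315
  4        20.00        17.5642        70.2569
  5        20.00        17.0031        85.0156
  6     2,020.00     1,662.4532     9,974.7195
  Σ                  1,753.2681    10,241.2696
P = 1,753.2681; D_Mac = 5.84125 yrs; D_mod = 5.84125/(1+0.033) = 5.65464 yrs.
ΔP/P ≈ -D_mod · Δy = -5.65464 × (-0.0175) = +0.098956 = +9.8956%.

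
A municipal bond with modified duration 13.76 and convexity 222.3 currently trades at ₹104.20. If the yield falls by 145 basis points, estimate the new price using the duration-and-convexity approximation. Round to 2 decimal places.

Duration effect: -D_mod·Δy = -13.76 × (-0.0145) = +0.199520
Convexity effect: ½·C·(Δy)² = 0.5 × 222.3 × (-0.0145)² = +0.0233692875
ΔP/P ≈ +0.199520 + 0.0233692875 = +0.2228892875
New price ≈ 104.20 × (1 + 0.2228892875) = 127.4250637575.

₹127.43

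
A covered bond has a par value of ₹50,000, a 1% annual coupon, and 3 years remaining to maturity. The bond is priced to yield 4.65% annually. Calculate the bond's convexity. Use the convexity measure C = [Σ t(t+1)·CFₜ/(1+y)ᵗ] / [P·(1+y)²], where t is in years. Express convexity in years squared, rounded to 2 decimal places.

10.80

With y = 0.0465:
  t   CF        PV=CF/(1+0.0465)^t    t·PV        t(t+1)·PV
  1       500.00       477.7831       477.7831         955.5662
  2       500.00       456.5534       913.1067       2,739.3201
  3    50,500.00    44,062.9612   132,188.8836     528,755.5345
  Σ                 44,997.2976   133,579.7734     532,450.4208
P = 44,997.2976.
Convexity = Σ t(t+1)·PV / [P·(1+y)²] = 532,450.4208 / (44,997.2976 × 1.095162) = 10.80474.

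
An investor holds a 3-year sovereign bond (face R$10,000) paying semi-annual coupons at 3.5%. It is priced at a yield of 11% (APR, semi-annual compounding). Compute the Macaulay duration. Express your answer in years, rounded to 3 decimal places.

2.857 years

Periodic yield y = 0.055. Discount each cash flow and weight by its period:
  t   CF        PV=CF/(1+0.055)^t    t·PV
  1       175.00       165.8768       165.8768
  2       175.00       157.2292       314.4583
  3       175.00       149.0324       447.0972
  4       175.00       141.2629       565.0517
  5       175.00       133.8985       669.4926
  6    10,175.00     7,379.3764    44,276.2581
  Σ                  8,126.6761    46,438.2347
Price P = Σ PV = 8,126.6761.
Macaulay duration = Σ(t·PV) / P = 46,438.2347 / 8,126.6761 = 5.71430 half-year periods.
In years: 5.71430 / 2 = 2.85715 years.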